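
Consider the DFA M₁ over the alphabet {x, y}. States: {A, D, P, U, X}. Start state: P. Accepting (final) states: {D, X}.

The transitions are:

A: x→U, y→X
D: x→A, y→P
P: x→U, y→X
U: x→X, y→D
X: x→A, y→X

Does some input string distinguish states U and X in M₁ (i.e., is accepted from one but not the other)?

P0 = {D,X} | {A,P,U}.
On input y, block {D,X} splits into {D} and {X}.
On input x, block {A,P,U} splits into {A,P} and {U}.
The partition is now stable with 4 blocks: {D} | {A,P} | {X} | {U}.
U and X end up in different blocks, so they are distinguishable. For instance, the string 'ε' is accepted from only X.

Yes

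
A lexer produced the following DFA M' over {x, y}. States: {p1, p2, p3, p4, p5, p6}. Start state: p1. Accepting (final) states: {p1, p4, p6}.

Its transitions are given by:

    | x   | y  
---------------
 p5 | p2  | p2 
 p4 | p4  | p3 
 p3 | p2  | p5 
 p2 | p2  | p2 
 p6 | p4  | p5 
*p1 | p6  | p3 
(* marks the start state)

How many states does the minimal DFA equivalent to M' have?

Every state is reachable, so we keep all 6.
Initial partition by acceptance: {p1,p4,p6} | {p2,p3,p5}.
No further refinement is possible. Final partition (2 blocks): {p1,p4,p6} | {p2,p3,p5}.

2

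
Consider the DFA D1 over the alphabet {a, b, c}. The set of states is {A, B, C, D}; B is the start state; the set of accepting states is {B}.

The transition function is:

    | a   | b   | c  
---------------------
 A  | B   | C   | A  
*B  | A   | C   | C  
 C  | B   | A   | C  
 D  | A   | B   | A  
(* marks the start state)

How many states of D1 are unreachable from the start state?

1

Starting at B and following transitions, the reachable set is {A, B, C}. That leaves D unreachable — 1 in total.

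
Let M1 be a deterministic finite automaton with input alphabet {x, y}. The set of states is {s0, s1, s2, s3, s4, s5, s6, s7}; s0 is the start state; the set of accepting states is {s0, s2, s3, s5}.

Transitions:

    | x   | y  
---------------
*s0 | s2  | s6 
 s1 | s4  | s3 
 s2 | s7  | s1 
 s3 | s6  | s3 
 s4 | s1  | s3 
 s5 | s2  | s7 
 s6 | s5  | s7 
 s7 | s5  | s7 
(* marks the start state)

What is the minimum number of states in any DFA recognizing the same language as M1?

5

All states are reachable from the start state.
Initial partition by acceptance: {s0,s2,s3,s5} | {s1,s4,s6,s7}.
Refine {s0,s2,s3,s5} on symbol x: members go to different blocks, giving {s0,s5} and {s2,s3}.
Split {s1,s4,s6,s7} by δ(·,x) → {s1,s4} and {s6,s7}.
On input y, block {s2,s3} splits into {s2} and {s3}.
No further refinement is possible. Final partition (5 blocks): {s0,s5} | {s1,s4} | {s2} | {s6,s7} | {s3}.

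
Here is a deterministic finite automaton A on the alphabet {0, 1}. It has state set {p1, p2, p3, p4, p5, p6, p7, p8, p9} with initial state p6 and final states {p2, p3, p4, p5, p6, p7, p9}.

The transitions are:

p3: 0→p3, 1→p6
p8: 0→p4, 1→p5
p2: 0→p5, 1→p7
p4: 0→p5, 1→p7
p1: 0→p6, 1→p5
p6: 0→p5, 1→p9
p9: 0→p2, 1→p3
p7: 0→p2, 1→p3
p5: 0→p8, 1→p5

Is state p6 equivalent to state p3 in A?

No

States {p1} cannot be reached from the start state, so discard them.
Start with accepting vs non-accepting: {p2,p3,p4,p5,p6,p7,p9} | {p8}.
Refine {p2,p3,p4,p5,p6,p7,p9} on symbol 0: members go to different blocks, giving {p2,p3,p4,p6,p7,p9} and {p5}.
Split {p2,p3,p4,p6,p7,p9} by δ(·,0) → {p2,p4,p6} and {p3,p7,p9}.
On input 0, block {p3,p7,p9} splits into {p7,p9} and {p3}.
No further refinement is possible. Final partition (5 blocks): {p2,p4,p6} | {p8} | {p5} | {p7,p9} | {p3}.
p6 and p3 end up in different blocks, so they are distinguishable. For instance, the string '00' is accepted from only p3.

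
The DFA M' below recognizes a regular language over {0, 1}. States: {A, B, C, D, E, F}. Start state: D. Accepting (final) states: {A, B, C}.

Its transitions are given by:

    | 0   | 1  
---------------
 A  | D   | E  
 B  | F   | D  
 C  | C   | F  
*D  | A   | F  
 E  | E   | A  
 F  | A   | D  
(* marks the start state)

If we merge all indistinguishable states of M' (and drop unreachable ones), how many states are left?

3

Reachable states from the start: {A,D,E,F}. Unreachable: {B,C} — drop them.
Initial partition by acceptance: {A} | {D,E,F}.
Refine {D,E,F} on symbol 0: members go to different blocks, giving {D,F} and {E}.
No further refinement is possible. Final partition (3 blocks): {A} | {D,F} | {E}.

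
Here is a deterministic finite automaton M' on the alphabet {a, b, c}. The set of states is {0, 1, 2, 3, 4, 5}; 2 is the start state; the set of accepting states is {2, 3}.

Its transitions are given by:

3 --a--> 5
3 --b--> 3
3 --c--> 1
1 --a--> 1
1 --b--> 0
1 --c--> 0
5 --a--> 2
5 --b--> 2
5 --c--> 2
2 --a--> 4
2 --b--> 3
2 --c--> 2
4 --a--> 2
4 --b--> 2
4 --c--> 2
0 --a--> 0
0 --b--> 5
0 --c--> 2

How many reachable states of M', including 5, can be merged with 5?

All states are reachable from the start state.
P0 = {2,3} | {0,1,4,5}.
Split {2,3} by δ(·,c) → {2} and {3}.
Split {0,1,4,5} by δ(·,a) → {0,1} and {4,5}.
On input b, block {0,1} splits into {0} and {1}.
Stable partition: {2} | {0} | {3} | {4,5} | {1} — 5 equivalence classes.
The equivalence class containing 5 is {4,5}, of size 2.

2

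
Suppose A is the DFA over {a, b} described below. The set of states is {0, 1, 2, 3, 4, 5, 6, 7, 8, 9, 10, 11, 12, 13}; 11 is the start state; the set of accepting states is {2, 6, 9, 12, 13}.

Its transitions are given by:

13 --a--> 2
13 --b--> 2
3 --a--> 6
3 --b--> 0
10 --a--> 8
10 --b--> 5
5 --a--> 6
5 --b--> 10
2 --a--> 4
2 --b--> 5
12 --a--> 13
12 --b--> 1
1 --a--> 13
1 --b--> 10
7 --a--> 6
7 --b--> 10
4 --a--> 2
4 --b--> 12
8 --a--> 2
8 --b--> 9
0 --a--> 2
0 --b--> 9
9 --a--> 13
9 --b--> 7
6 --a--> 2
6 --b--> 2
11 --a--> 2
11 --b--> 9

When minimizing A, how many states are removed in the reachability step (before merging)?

Starting at 11 and following transitions, the reachable set is {1, 2, 4, 5, 6, 7, 8, 9, 10, 11, 12, 13}. That leaves 0, 3 unreachable — 2 in total.

2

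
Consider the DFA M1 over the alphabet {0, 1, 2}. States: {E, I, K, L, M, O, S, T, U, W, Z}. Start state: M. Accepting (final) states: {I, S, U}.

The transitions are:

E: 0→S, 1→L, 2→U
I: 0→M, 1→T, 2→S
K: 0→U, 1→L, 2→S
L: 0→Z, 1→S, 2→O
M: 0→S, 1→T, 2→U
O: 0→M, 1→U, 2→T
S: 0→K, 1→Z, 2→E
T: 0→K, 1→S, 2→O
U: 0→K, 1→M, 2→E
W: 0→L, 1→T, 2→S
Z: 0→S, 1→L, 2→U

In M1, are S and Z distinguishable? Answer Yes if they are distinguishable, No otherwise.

Yes

First remove the unreachable states {I,W}; 9 states remain.
Start with accepting vs non-accepting: {S,U} | {E,K,L,M,O,T,Z}.
On input 0, block {E,K,L,M,O,T,Z} splits into {E,K,M,Z} and {L,O,T}.
No further refinement is possible. Final partition (3 blocks): {S,U} | {E,K,M,Z} | {L,O,T}.
S and Z end up in different blocks, so they are distinguishable. For instance, the string 'ε' is accepted from only S.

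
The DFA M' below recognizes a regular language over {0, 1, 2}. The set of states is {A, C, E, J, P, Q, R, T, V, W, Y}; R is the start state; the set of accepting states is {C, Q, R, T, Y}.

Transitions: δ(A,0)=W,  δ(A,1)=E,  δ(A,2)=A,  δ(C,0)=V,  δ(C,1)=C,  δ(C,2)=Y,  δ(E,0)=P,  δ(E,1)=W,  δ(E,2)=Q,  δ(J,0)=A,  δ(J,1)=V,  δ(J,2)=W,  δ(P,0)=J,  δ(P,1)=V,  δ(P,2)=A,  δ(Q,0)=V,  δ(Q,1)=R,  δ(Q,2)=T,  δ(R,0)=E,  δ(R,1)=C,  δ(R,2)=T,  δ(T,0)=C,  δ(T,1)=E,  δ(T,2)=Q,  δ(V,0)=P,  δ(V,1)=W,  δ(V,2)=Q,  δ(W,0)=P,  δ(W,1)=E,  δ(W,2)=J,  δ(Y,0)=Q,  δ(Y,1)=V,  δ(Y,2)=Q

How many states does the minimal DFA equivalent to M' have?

Start with accepting vs non-accepting: {C,Q,R,T,Y} | {A,E,J,P,V,W}.
Refine {C,Q,R,T,Y} on symbol 0: members go to different blocks, giving {C,Q,R} and {T,Y}.
Split {A,E,J,P,V,W} by δ(·,2) → {A,J,P,W} and {E,V}.
Stable partition: {C,Q,R} | {A,J,P,W} | {T,Y} | {E,V} — 4 equivalence classes.

4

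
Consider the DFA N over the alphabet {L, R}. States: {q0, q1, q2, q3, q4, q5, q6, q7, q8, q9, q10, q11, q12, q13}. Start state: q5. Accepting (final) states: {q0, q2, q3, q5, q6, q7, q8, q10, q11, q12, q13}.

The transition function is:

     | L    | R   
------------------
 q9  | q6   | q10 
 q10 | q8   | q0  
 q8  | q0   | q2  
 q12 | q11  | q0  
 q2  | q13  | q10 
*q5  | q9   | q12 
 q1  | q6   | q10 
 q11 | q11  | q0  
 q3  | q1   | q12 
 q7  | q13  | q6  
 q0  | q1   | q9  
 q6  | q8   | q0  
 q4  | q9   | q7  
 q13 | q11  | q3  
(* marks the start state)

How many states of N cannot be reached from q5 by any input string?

2

Starting at q5 and following transitions, the reachable set is {q0, q1, q2, q3, q5, q6, q8, q9, q10, q11, q12, q13}. That leaves q4, q7 unreachable — 2 in total.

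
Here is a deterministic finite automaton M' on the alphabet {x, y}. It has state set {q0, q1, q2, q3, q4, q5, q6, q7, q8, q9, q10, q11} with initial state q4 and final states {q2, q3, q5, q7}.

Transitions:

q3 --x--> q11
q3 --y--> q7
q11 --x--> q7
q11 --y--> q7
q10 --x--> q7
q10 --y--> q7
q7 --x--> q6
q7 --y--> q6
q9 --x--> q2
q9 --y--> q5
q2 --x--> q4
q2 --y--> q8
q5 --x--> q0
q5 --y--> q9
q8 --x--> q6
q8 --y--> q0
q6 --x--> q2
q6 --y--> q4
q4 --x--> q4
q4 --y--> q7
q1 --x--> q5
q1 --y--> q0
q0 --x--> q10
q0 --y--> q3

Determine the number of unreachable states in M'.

3

Starting at q4 and following transitions, the reachable set is {q0, q2, q3, q4, q6, q7, q8, q10, q11}. That leaves q1, q5, q9 unreachable — 3 in total.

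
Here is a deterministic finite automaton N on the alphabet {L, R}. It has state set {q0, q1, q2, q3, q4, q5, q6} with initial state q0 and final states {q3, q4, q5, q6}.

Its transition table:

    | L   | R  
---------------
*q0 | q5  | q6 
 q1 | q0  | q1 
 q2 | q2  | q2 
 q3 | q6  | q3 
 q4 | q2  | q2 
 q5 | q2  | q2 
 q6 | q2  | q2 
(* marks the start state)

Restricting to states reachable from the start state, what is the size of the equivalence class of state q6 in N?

2

First remove the unreachable states {q1,q3,q4}; 4 states remain.
Initial partition by acceptance: {q5,q6} | {q0,q2}.
Split {q0,q2} by δ(·,L) → {q0} and {q2}.
The partition is now stable with 3 blocks: {q5,q6} | {q0} | {q2}.
The equivalence class containing q6 is {q5,q6}, of size 2.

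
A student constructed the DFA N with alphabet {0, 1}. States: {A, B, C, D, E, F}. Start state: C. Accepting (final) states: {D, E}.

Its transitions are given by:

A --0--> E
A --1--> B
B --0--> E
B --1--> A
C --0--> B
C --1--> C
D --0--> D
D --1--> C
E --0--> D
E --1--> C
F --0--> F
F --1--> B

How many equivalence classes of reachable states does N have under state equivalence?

States {F} cannot be reached from the start state, so discard them.
Initial partition by acceptance: {D,E} | {A,B,C}.
On input 0, block {A,B,C} splits into {A,B} and {C}.
The partition is now stable with 3 blocks: {D,E} | {A,B} | {C}.

3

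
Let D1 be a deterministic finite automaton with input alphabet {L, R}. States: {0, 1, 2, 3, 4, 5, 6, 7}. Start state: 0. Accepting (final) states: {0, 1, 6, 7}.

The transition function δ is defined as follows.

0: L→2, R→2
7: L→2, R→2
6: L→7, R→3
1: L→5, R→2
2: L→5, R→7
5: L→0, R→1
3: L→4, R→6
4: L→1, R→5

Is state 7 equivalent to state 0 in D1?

First remove the unreachable states {3,4,6}; 5 states remain.
Start with accepting vs non-accepting: {0,1,7} | {2,5}.
Split {2,5} by δ(·,L) → {2} and {5}.
Split {0,1,7} by δ(·,L) → {0,7} and {1}.
Stable partition: {0,7} | {2} | {5} | {1} — 4 equivalence classes.
7 and 0 lie in the same block of the stable partition, so they are equivalent — no string distinguishes them.

Yes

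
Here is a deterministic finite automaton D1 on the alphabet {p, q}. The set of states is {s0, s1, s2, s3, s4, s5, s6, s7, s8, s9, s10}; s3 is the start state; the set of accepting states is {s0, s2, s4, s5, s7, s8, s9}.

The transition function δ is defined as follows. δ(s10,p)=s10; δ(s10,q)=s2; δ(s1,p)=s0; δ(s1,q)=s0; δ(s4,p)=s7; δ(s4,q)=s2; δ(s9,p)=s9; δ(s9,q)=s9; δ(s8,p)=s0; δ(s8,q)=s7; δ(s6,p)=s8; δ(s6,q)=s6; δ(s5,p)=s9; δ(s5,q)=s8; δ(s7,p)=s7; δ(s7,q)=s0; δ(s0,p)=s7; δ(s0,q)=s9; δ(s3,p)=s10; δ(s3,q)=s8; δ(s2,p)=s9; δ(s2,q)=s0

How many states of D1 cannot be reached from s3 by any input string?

4

BFS from s3 reaches {s0, s2, s3, s7, s8, s9, s10}; the 4 state(s) s1, s4, s5, s6 are never visited.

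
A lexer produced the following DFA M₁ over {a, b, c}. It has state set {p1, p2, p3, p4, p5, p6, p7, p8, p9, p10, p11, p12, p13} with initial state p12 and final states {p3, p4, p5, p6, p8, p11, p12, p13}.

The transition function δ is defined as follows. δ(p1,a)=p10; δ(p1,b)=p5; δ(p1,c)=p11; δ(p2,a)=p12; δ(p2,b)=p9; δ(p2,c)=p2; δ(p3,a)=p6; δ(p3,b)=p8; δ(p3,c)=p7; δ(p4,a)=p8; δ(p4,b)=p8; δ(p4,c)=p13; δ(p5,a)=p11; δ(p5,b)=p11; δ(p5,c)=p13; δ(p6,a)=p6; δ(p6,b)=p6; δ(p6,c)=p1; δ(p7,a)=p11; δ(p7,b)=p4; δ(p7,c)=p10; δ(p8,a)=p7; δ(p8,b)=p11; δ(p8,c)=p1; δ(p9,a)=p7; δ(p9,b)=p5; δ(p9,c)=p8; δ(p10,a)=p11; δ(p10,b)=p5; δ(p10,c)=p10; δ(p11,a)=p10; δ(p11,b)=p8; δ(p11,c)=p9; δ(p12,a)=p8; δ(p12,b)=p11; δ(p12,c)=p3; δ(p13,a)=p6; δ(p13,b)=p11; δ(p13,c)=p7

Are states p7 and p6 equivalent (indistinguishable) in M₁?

No

Reachable states from the start: {p1,p3,p4,p5,p6,p7,p8,p9,p10,p11,p12,p13}. Unreachable: {p2} — drop them.
Start with accepting vs non-accepting: {p3,p4,p5,p6,p8,p11,p12,p13} | {p1,p7,p9,p10}.
Split {p3,p4,p5,p6,p8,p11,p12,p13} by δ(·,a) → {p3,p4,p5,p6,p12,p13} and {p8,p11}.
Split {p3,p4,p5,p6,p12,p13} by δ(·,a) → {p3,p6,p13} and {p4,p5,p12}.
Split {p3,p6,p13} by δ(·,b) → {p3,p13} and {p6}.
Split {p1,p7,p9,p10} by δ(·,a) → {p1,p9} and {p7,p10}.
Stable partition: {p3,p13} | {p1,p9} | {p8,p11} | {p4,p5,p12} | {p6} | {p7,p10} — 6 equivalence classes.
p7 and p6 end up in different blocks, so they are distinguishable. For instance, the string 'ε' is accepted from only p6.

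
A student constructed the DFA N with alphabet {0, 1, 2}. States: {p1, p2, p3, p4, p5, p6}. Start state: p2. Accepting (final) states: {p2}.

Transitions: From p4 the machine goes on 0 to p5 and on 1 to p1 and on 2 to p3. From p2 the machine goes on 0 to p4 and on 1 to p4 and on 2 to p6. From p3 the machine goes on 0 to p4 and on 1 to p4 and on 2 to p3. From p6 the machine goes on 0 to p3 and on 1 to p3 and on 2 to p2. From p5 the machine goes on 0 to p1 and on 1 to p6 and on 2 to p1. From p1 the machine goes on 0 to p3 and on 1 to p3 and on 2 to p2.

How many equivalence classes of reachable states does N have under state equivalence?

5

P0 = {p2} | {p1,p3,p4,p5,p6}.
Split {p1,p3,p4,p5,p6} by δ(·,2) → {p3,p4,p5} and {p1,p6}.
Refine {p3,p4,p5} on symbol 0: members go to different blocks, giving {p3,p4} and {p5}.
On input 0, block {p3,p4} splits into {p3} and {p4}.
Stable partition: {p2} | {p3} | {p1,p6} | {p5} | {p4} — 5 equivalence classes.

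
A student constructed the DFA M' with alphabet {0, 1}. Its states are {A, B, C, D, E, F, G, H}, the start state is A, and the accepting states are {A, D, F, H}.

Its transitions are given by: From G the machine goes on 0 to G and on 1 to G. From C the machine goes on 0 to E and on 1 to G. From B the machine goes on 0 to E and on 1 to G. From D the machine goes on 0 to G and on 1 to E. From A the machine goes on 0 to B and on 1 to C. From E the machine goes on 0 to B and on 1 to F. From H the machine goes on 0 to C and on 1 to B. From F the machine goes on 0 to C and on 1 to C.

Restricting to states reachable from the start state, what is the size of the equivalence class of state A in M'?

Reachable states from the start: {A,B,C,E,F,G}. Unreachable: {D,H} — drop them.
Start with accepting vs non-accepting: {A,F} | {B,C,E,G}.
Split {B,C,E,G} by δ(·,1) → {B,C,G} and {E}.
Refine {B,C,G} on symbol 0: members go to different blocks, giving {B,C} and {G}.
The partition is now stable with 4 blocks: {A,F} | {B,C} | {E} | {G}.
State A belongs to the block {A,F}, which has 2 states.

2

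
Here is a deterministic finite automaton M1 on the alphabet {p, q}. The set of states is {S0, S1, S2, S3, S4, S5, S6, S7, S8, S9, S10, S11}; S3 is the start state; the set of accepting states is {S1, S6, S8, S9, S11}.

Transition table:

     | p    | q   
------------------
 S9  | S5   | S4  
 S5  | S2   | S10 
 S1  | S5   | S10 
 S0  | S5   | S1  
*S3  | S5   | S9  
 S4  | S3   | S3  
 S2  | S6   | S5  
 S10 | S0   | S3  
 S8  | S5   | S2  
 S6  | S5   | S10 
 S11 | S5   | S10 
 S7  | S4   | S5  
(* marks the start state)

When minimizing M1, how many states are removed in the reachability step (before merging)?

3

BFS from S3 reaches {S0, S1, S2, S3, S4, S5, S6, S9, S10}; the 3 state(s) S7, S8, S11 are never visited.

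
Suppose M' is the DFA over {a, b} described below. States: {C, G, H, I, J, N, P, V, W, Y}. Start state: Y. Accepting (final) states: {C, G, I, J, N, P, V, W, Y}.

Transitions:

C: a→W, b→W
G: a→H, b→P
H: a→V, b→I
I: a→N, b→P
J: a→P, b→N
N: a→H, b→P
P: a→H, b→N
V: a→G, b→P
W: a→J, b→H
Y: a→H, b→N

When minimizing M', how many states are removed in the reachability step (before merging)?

Starting at Y and following transitions, the reachable set is {G, H, I, N, P, V, Y}. That leaves C, J, W unreachable — 3 in total.

3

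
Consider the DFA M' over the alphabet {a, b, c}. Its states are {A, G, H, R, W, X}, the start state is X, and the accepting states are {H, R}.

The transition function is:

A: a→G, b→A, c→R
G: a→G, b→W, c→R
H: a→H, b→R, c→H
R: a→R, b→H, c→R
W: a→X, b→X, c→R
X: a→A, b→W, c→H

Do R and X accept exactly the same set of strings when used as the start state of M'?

All states are reachable from the start state.
Start with accepting vs non-accepting: {H,R} | {A,G,W,X}.
No further refinement is possible. Final partition (2 blocks): {H,R} | {A,G,W,X}.
R and X end up in different blocks, so they are distinguishable. For instance, the string 'ε' is accepted from only R.

No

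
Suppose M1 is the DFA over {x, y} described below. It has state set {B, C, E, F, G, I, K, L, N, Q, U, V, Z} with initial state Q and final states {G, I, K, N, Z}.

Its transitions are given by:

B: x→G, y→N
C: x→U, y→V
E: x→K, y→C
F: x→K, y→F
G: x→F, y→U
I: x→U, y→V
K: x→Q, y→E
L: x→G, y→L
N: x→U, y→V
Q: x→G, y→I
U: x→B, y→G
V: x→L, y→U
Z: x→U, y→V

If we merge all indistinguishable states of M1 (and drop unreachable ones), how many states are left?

First remove the unreachable states {Z}; 12 states remain.
P0 = {G,I,K,N} | {B,C,E,F,L,Q,U,V}.
On input x, block {B,C,E,F,L,Q,U,V} splits into {B,E,F,L,Q} and {C,U,V}.
On input x, block {G,I,K,N} splits into {G,K} and {I,N}.
Split {G,K} by δ(·,y) → {K} and {G}.
On input x, block {B,E,F,L,Q} splits into {B,L,Q} and {E,F}.
Refine {B,L,Q} on symbol y: members go to different blocks, giving {B,Q} and {L}.
Refine {C,U,V} on symbol x: members go to different blocks, giving {U} and {V} and {C}.
Refine {E,F} on symbol y: members go to different blocks, giving {F} and {E}.
Stable partition: {K} | {B,Q} | {U} | {I,N} | {G} | {F} | {L} | {V} | {C} | {E} — 10 equivalence classes.

10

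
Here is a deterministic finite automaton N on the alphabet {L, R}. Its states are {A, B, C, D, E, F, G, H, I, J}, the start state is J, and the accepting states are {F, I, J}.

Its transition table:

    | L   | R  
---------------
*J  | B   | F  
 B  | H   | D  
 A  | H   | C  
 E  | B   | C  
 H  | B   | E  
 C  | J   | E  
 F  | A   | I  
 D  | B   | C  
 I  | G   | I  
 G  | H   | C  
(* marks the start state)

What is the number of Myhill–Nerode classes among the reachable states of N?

5

Every state is reachable, so we keep all 10.
Start with accepting vs non-accepting: {F,I,J} | {A,B,C,D,E,G,H}.
Refine {A,B,C,D,E,G,H} on symbol L: members go to different blocks, giving {A,B,D,E,G,H} and {C}.
Refine {A,B,D,E,G,H} on symbol R: members go to different blocks, giving {A,D,E,G} and {B,H}.
Split {F,I,J} by δ(·,L) → {F,I} and {J}.
No further refinement is possible. Final partition (5 blocks): {F,I} | {A,D,E,G} | {C} | {B,H} | {J}.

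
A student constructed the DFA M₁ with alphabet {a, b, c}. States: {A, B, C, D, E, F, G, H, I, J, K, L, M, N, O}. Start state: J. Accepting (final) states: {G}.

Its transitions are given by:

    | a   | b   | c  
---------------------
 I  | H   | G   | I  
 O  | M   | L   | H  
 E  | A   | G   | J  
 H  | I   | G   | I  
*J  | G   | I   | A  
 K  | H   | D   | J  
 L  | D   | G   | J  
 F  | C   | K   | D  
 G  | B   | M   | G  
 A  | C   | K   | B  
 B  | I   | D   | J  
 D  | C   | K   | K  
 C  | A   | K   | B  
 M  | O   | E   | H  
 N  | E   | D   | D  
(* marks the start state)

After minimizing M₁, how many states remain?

7

States {F,N} cannot be reached from the start state, so discard them.
Initial partition by acceptance: {G} | {A,B,C,D,E,H,I,J,K,L,M,O}.
On input a, block {A,B,C,D,E,H,I,J,K,L,M,O} splits into {A,B,C,D,E,H,I,K,L,M,O} and {J}.
Refine {A,B,C,D,E,H,I,K,L,M,O} on symbol b: members go to different blocks, giving {A,B,C,D,K,M,O} and {E,H,I,L}.
On input a, block {A,B,C,D,K,M,O} splits into {A,C,D,M,O} and {B,K}.
Split {A,C,D,M,O} by δ(·,b) → {A,C,D} and {M,O}.
Refine {E,H,I,L} on symbol a: members go to different blocks, giving {E,L} and {H,I}.
Stable partition: {G} | {A,C,D} | {J} | {E,L} | {B,K} | {M,O} | {H,I} — 7 equivalence classes.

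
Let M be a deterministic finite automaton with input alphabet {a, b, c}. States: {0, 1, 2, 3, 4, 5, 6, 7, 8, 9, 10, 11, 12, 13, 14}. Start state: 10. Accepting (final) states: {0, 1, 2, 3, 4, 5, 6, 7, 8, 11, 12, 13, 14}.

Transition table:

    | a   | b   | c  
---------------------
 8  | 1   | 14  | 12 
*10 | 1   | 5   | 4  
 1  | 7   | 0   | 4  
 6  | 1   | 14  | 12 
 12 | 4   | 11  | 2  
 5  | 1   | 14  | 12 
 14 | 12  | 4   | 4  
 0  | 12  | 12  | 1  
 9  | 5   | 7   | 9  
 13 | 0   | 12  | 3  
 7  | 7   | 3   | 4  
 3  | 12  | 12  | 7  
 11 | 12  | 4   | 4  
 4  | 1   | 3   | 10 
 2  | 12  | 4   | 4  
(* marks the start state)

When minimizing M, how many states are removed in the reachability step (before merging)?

4

No path from 10 leads to 6, 8, 9, 13; the other 11 states are all reachable.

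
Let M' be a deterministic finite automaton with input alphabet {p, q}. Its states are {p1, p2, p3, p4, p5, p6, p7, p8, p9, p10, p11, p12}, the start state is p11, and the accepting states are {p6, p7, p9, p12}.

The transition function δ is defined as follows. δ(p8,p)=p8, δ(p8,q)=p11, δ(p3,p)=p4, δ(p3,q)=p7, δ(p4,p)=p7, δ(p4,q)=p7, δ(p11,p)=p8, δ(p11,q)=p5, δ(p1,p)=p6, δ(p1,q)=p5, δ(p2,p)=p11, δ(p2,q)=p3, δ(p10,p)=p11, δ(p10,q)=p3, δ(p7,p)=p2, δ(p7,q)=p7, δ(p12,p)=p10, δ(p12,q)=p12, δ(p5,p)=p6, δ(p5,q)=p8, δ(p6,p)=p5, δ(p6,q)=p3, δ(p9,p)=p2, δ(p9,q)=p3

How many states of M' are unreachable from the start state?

4

No path from p11 leads to p1, p9, p10, p12; the other 8 states are all reachable.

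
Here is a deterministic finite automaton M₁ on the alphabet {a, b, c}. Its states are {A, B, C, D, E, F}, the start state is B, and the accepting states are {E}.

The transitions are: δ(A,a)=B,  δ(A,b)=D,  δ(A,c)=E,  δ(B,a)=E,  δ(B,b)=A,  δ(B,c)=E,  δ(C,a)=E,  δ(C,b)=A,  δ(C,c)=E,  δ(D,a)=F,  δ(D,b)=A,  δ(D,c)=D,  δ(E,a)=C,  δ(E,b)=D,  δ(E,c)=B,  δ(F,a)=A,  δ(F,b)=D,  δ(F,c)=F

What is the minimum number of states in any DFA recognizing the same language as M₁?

Every state is reachable, so we keep all 6.
Start with accepting vs non-accepting: {E} | {A,B,C,D,F}.
On input a, block {A,B,C,D,F} splits into {A,D,F} and {B,C}.
Split {A,D,F} by δ(·,a) → {D,F} and {A}.
On input a, block {D,F} splits into {D} and {F}.
The partition is now stable with 5 blocks: {E} | {D} | {B,C} | {A} | {F}.

5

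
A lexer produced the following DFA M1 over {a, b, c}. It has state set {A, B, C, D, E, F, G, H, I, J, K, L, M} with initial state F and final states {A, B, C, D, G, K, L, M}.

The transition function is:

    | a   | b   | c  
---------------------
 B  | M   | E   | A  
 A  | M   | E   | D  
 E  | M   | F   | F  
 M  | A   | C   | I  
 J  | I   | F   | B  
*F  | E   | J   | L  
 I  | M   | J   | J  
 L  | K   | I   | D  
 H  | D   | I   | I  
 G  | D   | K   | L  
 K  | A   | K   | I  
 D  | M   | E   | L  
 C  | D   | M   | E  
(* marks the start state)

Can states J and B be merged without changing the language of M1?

First remove the unreachable states {G,H}; 11 states remain.
P0 = {A,B,C,D,K,L,M} | {E,F,I,J}.
Refine {A,B,C,D,K,L,M} on symbol b: members go to different blocks, giving {A,B,D,L} and {C,K,M}.
Split {E,F,I,J} by δ(·,a) → {E,I} and {F,J}.
Stable partition: {A,B,D,L} | {E,I} | {C,K,M} | {F,J} — 4 equivalence classes.
J and B end up in different blocks, so they are distinguishable. For instance, the string 'ε' is accepted from only B.

No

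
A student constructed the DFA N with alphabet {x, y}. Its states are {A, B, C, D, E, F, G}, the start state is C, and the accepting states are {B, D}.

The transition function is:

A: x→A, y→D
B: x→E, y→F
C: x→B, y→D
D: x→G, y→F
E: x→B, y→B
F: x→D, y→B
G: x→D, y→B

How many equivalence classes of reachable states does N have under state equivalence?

2

States {A} cannot be reached from the start state, so discard them.
P0 = {B,D} | {C,E,F,G}.
Stable partition: {B,D} | {C,E,F,G} — 2 equivalence classes.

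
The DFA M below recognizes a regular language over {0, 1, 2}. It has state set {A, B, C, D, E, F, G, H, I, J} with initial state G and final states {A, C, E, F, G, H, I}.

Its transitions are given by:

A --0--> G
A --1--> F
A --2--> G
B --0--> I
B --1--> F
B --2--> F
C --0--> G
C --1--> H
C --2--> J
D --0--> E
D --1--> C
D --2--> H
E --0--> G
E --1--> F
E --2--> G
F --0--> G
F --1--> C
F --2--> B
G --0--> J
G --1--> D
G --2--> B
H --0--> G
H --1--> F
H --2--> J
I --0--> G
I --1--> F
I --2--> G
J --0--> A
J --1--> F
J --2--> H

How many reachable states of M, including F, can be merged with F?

3

P0 = {A,C,E,F,G,H,I} | {B,D,J}.
Refine {A,C,E,F,G,H,I} on symbol 0: members go to different blocks, giving {A,C,E,F,H,I} and {G}.
Split {A,C,E,F,H,I} by δ(·,2) → {A,E,I} and {C,F,H}.
No further refinement is possible. Final partition (4 blocks): {A,E,I} | {B,D,J} | {G} | {C,F,H}.
The equivalence class containing F is {C,F,H}, of size 3.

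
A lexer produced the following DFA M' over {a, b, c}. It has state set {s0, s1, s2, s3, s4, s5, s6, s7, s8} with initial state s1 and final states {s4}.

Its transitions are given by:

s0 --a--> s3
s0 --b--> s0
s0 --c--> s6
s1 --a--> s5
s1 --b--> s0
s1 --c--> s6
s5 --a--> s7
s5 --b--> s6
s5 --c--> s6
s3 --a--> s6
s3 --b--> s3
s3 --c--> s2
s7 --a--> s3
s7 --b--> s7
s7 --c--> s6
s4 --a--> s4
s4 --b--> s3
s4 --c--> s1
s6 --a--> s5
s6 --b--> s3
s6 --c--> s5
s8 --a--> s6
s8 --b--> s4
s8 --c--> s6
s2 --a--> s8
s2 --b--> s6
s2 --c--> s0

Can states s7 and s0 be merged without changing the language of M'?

Yes

P0 = {s4} | {s0,s1,s2,s3,s5,s6,s7,s8}.
Split {s0,s1,s2,s3,s5,s6,s7,s8} by δ(·,b) → {s0,s1,s2,s3,s5,s6,s7} and {s8}.
Refine {s0,s1,s2,s3,s5,s6,s7} on symbol a: members go to different blocks, giving {s0,s1,s3,s5,s6,s7} and {s2}.
On input c, block {s0,s1,s3,s5,s6,s7} splits into {s0,s1,s5,s6,s7} and {s3}.
Split {s0,s1,s5,s6,s7} by δ(·,a) → {s1,s5,s6} and {s0,s7}.
Split {s1,s5,s6} by δ(·,a) → {s1,s6} and {s5}.
On input b, block {s1,s6} splits into {s1} and {s6}.
Stable partition: {s4} | {s1} | {s8} | {s2} | {s3} | {s0,s7} | {s5} | {s6} — 8 equivalence classes.
s7 and s0 lie in the same block of the stable partition, so they are equivalent — no string distinguishes them.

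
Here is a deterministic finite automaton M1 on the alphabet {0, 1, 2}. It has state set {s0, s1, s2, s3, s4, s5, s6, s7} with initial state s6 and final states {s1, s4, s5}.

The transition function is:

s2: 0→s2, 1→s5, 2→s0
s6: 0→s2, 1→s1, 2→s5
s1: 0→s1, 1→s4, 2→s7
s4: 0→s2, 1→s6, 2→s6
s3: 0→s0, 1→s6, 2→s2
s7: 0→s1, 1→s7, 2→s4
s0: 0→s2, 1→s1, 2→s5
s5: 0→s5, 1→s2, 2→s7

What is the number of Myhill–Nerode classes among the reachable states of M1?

Reachable states from the start: {s0,s1,s2,s4,s5,s6,s7}. Unreachable: {s3} — drop them.
Initial partition by acceptance: {s1,s4,s5} | {s0,s2,s6,s7}.
Split {s1,s4,s5} by δ(·,0) → {s1,s5} and {s4}.
Refine {s1,s5} on symbol 1: members go to different blocks, giving {s1} and {s5}.
Split {s0,s2,s6,s7} by δ(·,0) → {s0,s2,s6} and {s7}.
Refine {s0,s2,s6} on symbol 1: members go to different blocks, giving {s0,s6} and {s2}.
Stable partition: {s1} | {s0,s6} | {s4} | {s5} | {s7} | {s2} — 6 equivalence classes.

6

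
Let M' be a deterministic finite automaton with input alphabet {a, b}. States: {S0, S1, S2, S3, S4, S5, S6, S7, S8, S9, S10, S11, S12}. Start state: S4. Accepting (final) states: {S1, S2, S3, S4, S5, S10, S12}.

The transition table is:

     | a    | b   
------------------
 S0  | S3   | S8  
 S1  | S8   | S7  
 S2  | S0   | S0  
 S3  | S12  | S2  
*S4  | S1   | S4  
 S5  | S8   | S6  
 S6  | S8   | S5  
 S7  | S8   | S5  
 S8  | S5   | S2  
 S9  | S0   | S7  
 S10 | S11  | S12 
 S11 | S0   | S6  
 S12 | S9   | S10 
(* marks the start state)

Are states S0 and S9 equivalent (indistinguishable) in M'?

No

Every state is reachable, so we keep all 13.
Initial partition by acceptance: {S1,S2,S3,S4,S5,S10,S12} | {S0,S6,S7,S8,S9,S11}.
On input a, block {S1,S2,S3,S4,S5,S10,S12} splits into {S1,S2,S5,S10,S12} and {S3,S4}.
On input b, block {S1,S2,S5,S10,S12} splits into {S1,S2,S5} and {S10,S12}.
Refine {S0,S6,S7,S8,S9,S11} on symbol a: members go to different blocks, giving {S6,S7,S9,S11} and {S0} and {S8}.
On input a, block {S1,S2,S5} splits into {S1,S5} and {S2}.
On input a, block {S6,S7,S9,S11} splits into {S6,S7} and {S9,S11}.
On input a, block {S3,S4} splits into {S3} and {S4}.
Stable partition: {S1,S5} | {S6,S7} | {S3} | {S10,S12} | {S0} | {S8} | {S2} | {S9,S11} | {S4} — 9 equivalence classes.
S0 and S9 end up in different blocks, so they are distinguishable. For instance, the string 'a' is accepted from only S0.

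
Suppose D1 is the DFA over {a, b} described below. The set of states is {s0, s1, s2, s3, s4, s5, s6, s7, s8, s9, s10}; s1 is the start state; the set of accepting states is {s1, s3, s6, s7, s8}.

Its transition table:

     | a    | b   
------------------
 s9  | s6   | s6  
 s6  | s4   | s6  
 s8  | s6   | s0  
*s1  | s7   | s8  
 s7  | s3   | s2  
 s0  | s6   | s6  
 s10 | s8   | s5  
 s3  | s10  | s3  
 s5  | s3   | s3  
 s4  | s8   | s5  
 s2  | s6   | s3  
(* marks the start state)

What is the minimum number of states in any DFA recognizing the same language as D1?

States {s9} cannot be reached from the start state, so discard them.
Start with accepting vs non-accepting: {s1,s3,s6,s7,s8} | {s0,s2,s4,s5,s10}.
Split {s1,s3,s6,s7,s8} by δ(·,a) → {s1,s7,s8} and {s3,s6}.
On input a, block {s1,s7,s8} splits into {s7,s8} and {s1}.
On input a, block {s0,s2,s4,s5,s10} splits into {s0,s2,s5} and {s4,s10}.
The partition is now stable with 5 blocks: {s7,s8} | {s0,s2,s5} | {s3,s6} | {s1} | {s4,s10}.

5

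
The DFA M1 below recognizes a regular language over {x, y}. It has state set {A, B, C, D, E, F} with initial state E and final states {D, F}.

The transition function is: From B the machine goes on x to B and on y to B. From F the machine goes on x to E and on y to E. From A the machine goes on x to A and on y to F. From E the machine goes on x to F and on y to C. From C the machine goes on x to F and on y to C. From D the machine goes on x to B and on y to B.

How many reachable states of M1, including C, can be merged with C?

States {A,B,D} cannot be reached from the start state, so discard them.
Initial partition by acceptance: {F} | {C,E}.
Stable partition: {F} | {C,E} — 2 equivalence classes.
State C belongs to the block {C,E}, which has 2 states.

2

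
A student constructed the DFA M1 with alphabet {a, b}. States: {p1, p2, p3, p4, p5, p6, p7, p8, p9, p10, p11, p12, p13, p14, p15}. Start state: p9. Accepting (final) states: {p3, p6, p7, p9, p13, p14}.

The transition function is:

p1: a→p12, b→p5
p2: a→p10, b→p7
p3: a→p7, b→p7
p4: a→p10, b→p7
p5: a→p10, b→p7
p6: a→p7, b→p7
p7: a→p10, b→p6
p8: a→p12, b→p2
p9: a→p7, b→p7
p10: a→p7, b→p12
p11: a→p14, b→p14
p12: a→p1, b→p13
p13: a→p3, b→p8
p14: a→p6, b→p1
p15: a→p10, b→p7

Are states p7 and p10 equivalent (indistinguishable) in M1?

First remove the unreachable states {p4,p11,p14,p15}; 11 states remain.
Start with accepting vs non-accepting: {p3,p6,p7,p9,p13} | {p1,p2,p5,p8,p10,p12}.
On input a, block {p3,p6,p7,p9,p13} splits into {p3,p6,p9,p13} and {p7}.
Split {p3,p6,p9,p13} by δ(·,a) → {p3,p6,p9} and {p13}.
Split {p1,p2,p5,p8,p10,p12} by δ(·,a) → {p1,p2,p5,p8,p12} and {p10}.
Refine {p1,p2,p5,p8,p12} on symbol a: members go to different blocks, giving {p1,p8,p12} and {p2,p5}.
Split {p1,p8,p12} by δ(·,b) → {p1,p8} and {p12}.
Stable partition: {p3,p6,p9} | {p1,p8} | {p7} | {p13} | {p10} | {p2,p5} | {p12} — 7 equivalence classes.
p7 and p10 end up in different blocks, so they are distinguishable. For instance, the string 'ε' is accepted from only p7.

No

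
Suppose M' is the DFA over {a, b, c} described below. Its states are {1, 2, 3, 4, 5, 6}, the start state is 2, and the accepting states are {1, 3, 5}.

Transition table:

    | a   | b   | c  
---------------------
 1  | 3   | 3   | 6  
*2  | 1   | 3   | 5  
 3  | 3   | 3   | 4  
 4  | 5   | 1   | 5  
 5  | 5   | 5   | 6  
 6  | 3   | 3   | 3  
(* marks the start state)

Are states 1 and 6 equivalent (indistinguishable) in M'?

Every state is reachable, so we keep all 6.
Initial partition by acceptance: {1,3,5} | {2,4,6}.
Stable partition: {1,3,5} | {2,4,6} — 2 equivalence classes.
1 and 6 end up in different blocks, so they are distinguishable. For instance, the string 'ε' is accepted from only 1.

No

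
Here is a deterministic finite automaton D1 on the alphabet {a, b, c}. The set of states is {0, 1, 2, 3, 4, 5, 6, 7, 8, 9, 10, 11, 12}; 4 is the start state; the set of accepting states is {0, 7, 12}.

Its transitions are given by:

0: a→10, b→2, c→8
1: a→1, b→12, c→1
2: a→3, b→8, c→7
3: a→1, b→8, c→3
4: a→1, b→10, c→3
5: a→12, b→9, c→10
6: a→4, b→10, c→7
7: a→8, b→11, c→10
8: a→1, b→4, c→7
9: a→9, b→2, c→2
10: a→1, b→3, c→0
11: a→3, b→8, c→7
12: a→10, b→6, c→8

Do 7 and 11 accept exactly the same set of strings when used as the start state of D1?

First remove the unreachable states {5,9}; 11 states remain.
Start with accepting vs non-accepting: {0,7,12} | {1,2,3,4,6,8,10,11}.
Split {1,2,3,4,6,8,10,11} by δ(·,b) → {2,3,4,6,8,10,11} and {1}.
Split {2,3,4,6,8,10,11} by δ(·,a) → {3,4,8,10} and {2,6,11}.
Split {3,4,8,10} by δ(·,c) → {3,4} and {8,10}.
Stable partition: {0,7,12} | {3,4} | {1} | {2,6,11} | {8,10} — 5 equivalence classes.
7 and 11 end up in different blocks, so they are distinguishable. For instance, the string 'ε' is accepted from only 7.

No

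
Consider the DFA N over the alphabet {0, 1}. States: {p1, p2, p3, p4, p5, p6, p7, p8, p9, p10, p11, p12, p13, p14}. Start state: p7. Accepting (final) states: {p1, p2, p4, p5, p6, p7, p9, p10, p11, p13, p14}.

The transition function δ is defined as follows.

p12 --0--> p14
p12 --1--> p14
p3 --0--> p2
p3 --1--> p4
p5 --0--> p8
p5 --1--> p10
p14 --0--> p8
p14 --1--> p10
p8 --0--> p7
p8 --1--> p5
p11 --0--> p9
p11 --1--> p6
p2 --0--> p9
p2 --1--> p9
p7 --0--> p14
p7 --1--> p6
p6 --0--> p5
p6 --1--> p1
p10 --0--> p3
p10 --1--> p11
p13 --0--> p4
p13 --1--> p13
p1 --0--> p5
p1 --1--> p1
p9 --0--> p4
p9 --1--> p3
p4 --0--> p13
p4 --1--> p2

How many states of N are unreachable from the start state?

BFS from p7 reaches {p1, p2, p3, p4, p5, p6, p7, p8, p9, p10, p11, p13, p14}; the 1 state(s) p12 are never visited.

1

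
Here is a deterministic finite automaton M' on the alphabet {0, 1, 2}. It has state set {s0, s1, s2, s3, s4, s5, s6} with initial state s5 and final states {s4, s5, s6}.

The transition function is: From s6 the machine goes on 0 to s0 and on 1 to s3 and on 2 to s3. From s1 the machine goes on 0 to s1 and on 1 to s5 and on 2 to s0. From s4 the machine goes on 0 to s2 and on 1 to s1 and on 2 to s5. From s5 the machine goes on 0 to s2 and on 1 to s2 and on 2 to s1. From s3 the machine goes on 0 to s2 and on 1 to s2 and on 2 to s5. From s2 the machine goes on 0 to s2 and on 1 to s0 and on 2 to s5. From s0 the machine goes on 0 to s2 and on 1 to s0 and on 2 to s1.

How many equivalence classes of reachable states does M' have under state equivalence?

First remove the unreachable states {s3,s4,s6}; 4 states remain.
P0 = {s5} | {s0,s1,s2}.
Split {s0,s1,s2} by δ(·,1) → {s0,s2} and {s1}.
On input 2, block {s0,s2} splits into {s0} and {s2}.
Stable partition: {s5} | {s0} | {s1} | {s2} — 4 equivalence classes.

4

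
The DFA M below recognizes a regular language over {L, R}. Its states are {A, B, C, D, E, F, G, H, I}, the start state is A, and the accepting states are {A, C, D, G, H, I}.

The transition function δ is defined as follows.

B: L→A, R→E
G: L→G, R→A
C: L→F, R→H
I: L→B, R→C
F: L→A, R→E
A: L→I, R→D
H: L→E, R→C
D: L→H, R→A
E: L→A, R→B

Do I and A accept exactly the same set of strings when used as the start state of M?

No

First remove the unreachable states {G}; 8 states remain.
Initial partition by acceptance: {A,C,D,H,I} | {B,E,F}.
On input L, block {A,C,D,H,I} splits into {C,H,I} and {A,D}.
No further refinement is possible. Final partition (3 blocks): {C,H,I} | {B,E,F} | {A,D}.
I and A end up in different blocks, so they are distinguishable. For instance, the string 'L' is accepted from only A.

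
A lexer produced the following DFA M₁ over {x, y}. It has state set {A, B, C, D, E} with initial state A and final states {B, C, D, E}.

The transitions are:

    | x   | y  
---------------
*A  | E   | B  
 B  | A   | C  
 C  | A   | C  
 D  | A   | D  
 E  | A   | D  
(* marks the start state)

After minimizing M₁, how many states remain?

2

Start with accepting vs non-accepting: {B,C,D,E} | {A}.
No further refinement is possible. Final partition (2 blocks): {B,C,D,E} | {A}.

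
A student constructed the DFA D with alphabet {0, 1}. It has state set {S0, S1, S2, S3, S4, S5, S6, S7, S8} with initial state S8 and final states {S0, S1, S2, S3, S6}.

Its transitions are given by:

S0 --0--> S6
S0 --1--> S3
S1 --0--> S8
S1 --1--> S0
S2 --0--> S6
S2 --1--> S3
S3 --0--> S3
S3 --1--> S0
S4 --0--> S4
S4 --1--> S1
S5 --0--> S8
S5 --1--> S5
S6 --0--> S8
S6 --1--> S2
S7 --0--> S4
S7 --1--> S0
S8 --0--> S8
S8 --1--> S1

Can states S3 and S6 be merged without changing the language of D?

No

States {S4,S5,S7} cannot be reached from the start state, so discard them.
P0 = {S0,S1,S2,S3,S6} | {S8}.
Refine {S0,S1,S2,S3,S6} on symbol 0: members go to different blocks, giving {S0,S2,S3} and {S1,S6}.
On input 0, block {S0,S2,S3} splits into {S0,S2} and {S3}.
The partition is now stable with 4 blocks: {S0,S2} | {S8} | {S1,S6} | {S3}.
S3 and S6 end up in different blocks, so they are distinguishable. For instance, the string '0' is accepted from only S3.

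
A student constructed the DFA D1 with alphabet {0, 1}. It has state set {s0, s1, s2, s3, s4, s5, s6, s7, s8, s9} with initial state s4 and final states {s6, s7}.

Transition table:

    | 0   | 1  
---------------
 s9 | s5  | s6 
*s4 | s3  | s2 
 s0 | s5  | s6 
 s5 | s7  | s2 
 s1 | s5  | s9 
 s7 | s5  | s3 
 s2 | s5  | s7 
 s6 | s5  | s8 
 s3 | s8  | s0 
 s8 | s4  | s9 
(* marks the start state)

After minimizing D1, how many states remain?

4

States {s1} cannot be reached from the start state, so discard them.
P0 = {s6,s7} | {s0,s2,s3,s4,s5,s8,s9}.
On input 0, block {s0,s2,s3,s4,s5,s8,s9} splits into {s0,s2,s3,s4,s8,s9} and {s5}.
On input 0, block {s0,s2,s3,s4,s8,s9} splits into {s0,s2,s9} and {s3,s4,s8}.
The partition is now stable with 4 blocks: {s6,s7} | {s0,s2,s9} | {s5} | {s3,s4,s8}.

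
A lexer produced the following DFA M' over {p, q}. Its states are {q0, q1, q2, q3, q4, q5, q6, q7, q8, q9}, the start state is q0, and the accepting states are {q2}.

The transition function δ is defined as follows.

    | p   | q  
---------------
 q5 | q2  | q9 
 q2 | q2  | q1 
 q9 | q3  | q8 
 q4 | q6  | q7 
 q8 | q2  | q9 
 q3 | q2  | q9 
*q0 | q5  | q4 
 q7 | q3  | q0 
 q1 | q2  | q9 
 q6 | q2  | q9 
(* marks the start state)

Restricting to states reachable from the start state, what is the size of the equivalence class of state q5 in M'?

5

All states are reachable from the start state.
Initial partition by acceptance: {q2} | {q0,q1,q3,q4,q5,q6,q7,q8,q9}.
On input p, block {q0,q1,q3,q4,q5,q6,q7,q8,q9} splits into {q1,q3,q5,q6,q8} and {q0,q4,q7,q9}.
On input q, block {q0,q4,q7,q9} splits into {q0,q4,q7} and {q9}.
No further refinement is possible. Final partition (4 blocks): {q2} | {q1,q3,q5,q6,q8} | {q0,q4,q7} | {q9}.
State q5 belongs to the block {q1,q3,q5,q6,q8}, which has 5 states.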